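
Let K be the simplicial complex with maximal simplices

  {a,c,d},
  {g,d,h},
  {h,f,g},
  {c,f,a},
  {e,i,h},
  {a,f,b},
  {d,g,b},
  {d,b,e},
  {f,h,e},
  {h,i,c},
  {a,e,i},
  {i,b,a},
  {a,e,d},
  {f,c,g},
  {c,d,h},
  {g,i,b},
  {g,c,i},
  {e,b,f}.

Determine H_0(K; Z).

H_0 = Z.

Take the total order a < b < c < d < e < f < g < h < i on the vertex set. Then K (dimension 2) consists of the simplices:

  0-simplices (9): a, b, c, d, e, f, g, h, i
  1-simplices (27): ab, ac, ad, ae, af, ai, bd, be, bf, bg, bi, cd, cf, cg, ch, ci, de, dg, dh, ef, eh, ei, fg, fh, gh, gi, hi
  2-simplices (18): abf, abi, acd, acf, ade, aei, bde, bdg, bef, bgi, cdh, cfg, cgi, chi, dgh, efh, ehi, fgh

so the chain groups are C_0 ≅ Z^9, C_1 ≅ Z^27, C_2 ≅ Z^18.

∂_1: C_1 → C_0 maps an edge to its endpoints' difference, ∂[p,q] = q − p.
As a 9×27 matrix over Z this has rank 8, with invariant factors (1,1,1,1,1,1,1,1).

∂_2: C_2 → C_1 acts by ∂[p,q,r] = [q,r] − [p,r] + [p,q]. For instance
  ∂dgh = gh − dh + dg,
  ∂cdh = dh − ch + cd.
The 27×18 boundary matrix has rank 18 and Smith normal form diag(1,1,1,1,1,1,1,1,1,1,1,1,1,1,1,1,1,2).

Now H_k = ker ∂_k / im ∂_{k+1}, so:

  H_0: rank C_0 − rank ∂_1 = 9 − 8 = 1, and the invariant factors of ∂_1 are all 1, so H_0 = Z.

(K is a triangulation of the Klein bottle.)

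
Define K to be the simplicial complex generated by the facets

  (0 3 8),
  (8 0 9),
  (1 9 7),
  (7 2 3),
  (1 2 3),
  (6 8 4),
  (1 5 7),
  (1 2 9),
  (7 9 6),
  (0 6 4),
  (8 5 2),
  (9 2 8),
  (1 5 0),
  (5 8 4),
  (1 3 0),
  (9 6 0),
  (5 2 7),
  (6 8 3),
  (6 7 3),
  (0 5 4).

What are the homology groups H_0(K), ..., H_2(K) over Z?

H_0 ≅ Z,  H_1 ≅ Z ⊕ Z_2,  H_2 = 0.

Fix the vertex order 0 < 1 < 2 < 3 < 4 < 5 < 6 < 7 < 8 < 9 and write every simplex with vertices in increasing order. Then dim K = 2 and the simplices of K are:

  0-simplices (10): [0], [1], [2], [3], [4], [5], [6], [7], [8], [9]
  1-simplices (30): (30 of them)
  2-simplices (20): (20 of them)

giving chain groups C_0 ≅ Z^10, C_1 ≅ Z^30, C_2 ≅ Z^20.

Boundary ∂_1: C_1 → C_0 maps an edge to its endpoints' difference, ∂[p,q] = q − p. For instance
  ∂[4,6] = [6] − [4].
The 10×30 boundary matrix has rank 9 and Smith normal form diag(1,1,1,1,1,1,1,1,1).

Boundary ∂_2: C_2 → C_1 maps a triangle to the signed sum of its edges. For instance
  ∂[0,6,9] = [6,9] − [0,9] + [0,6],
  ∂[0,4,5] = [4,5] − [0,5] + [0,4].
The resulting 30×20 matrix has rank 20, and its Smith normal form has invariant factors (1,1,1,1,1,1,1,1,1,1,1,1,1,1,1,1,1,1,1,2).

Computing H_k = (kernel of ∂_k) / (image of ∂_{k+1}):

  H_0: rank C_0 − rank ∂_1 = 10 − 9 = 1, and the invariant factors of ∂_1 are all 1, so H_0 = Z.
  H_1: rank ker ∂_1 − rank ∂_2 = (30 − 9) − 20 = 1, and ∂_2 has invariant factor 2 > 1, so H_1 = Z ⊕ Z_2.
  H_2: rank ker ∂_2 − rank ∂_3 = (20 − 20) − 0 = 0, and there is no ∂_3, so H_2 = 0.

(K is a triangulation of the Klein bottle.)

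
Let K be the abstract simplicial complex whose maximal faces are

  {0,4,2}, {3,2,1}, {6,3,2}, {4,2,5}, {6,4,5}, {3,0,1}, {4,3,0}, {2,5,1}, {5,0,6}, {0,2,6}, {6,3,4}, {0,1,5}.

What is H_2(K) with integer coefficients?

H_2 ≅ 0.

We work with the vertex ordering 0 < 1 < 2 < 3 < 4 < 5 < 6. The simplices of K, each written with vertices in increasing order, are:

  0-simplices (7): [0], [1], [2], [3], [4], [5], [6]
  1-simplices (18): [0,1], [0,2], [0,3], [0,4], [0,5], [0,6], [1,2], [1,3], [1,5], [2,3], [2,4], [2,5], [2,6], [3,4], [3,6], [4,5], [4,6], [5,6]
  2-simplices (12): [0,1,3], [0,1,5], [0,2,4], [0,2,6], [0,3,4], [0,5,6], [1,2,3], [1,2,5], [2,3,6], [2,4,5], [3,4,6], [4,5,6]

giving chain groups C_0 ≅ Z^7, C_1 ≅ Z^18, C_2 ≅ Z^12.

Boundary ∂_1: C_1 → C_0 is given by ∂[p,q] = [q] − [p].
As a 7×18 matrix over Z this has rank 6, with invariant factors (1,1,1,1,1,1).

Boundary ∂_2: C_2 → C_1 acts by ∂[p,q,r] = [q,r] − [p,r] + [p,q]. For instance
  ∂[0,1,5] = [1,5] − [0,5] + [0,1],
  ∂[3,4,6] = [4,6] − [3,6] + [3,4].
The resulting 18×12 matrix has rank 12, and its Smith normal form has invariant factors (1,1,1,1,1,1,1,1,1,1,1,2).

From H_k ≅ ker(∂_k) / im(∂_{k+1}) we obtain:

  H_2: rank ker ∂_2 − rank ∂_3 = (12 − 12) − 0 = 0, and there is no ∂_3, so H_2 ≅ 0.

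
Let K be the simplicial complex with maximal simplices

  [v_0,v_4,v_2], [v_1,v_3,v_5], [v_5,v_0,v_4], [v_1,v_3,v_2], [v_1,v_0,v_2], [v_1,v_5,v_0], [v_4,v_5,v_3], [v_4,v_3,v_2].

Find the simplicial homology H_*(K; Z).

H_0 ≅ Z,  H_1 = 0,  H_2 ≅ Z.

Take the total order v_0 < v_1 < v_2 < v_3 < v_4 < v_5 on the vertex set. Then K (dimension 2) consists of the simplices:

  0-simplices (6): [v_0], [v_1], [v_2], [v_3], [v_4], [v_5]
  1-simplices (12): [v_0,v_1], [v_0,v_2], [v_0,v_4], [v_0,v_5], [v_1,v_2], [v_1,v_3], [v_1,v_5], [v_2,v_3], [v_2,v_4], [v_3,v_4], [v_3,v_5], [v_4,v_5]
  2-simplices (8): [v_0,v_1,v_2], [v_0,v_1,v_5], [v_0,v_2,v_4], [v_0,v_4,v_5], [v_1,v_2,v_3], [v_1,v_3,v_5], [v_2,v_3,v_4], [v_3,v_4,v_5]

giving chain groups C_0 ≅ Z^6, C_1 ≅ Z^12, C_2 ≅ Z^8.

∂_1: C_1 → C_0 is given by ∂[p,q] = [q] − [p]. For instance
  ∂[v_0,v_4] = [v_4] − [v_0].
As a 6×12 matrix over Z this has rank 5, with invariant factors (1,1,1,1,1).

The boundary map ∂_2: C_2 → C_1 sends each 2-simplex [p,q,r] to [q,r] − [p,r] + [p,q]. For instance
  ∂[v_3,v_4,v_5] = [v_4,v_5] − [v_3,v_5] + [v_3,v_4],
  ∂[v_0,v_4,v_5] = [v_4,v_5] − [v_0,v_5] + [v_0,v_4].
The resulting 12×8 matrix has rank 7, and its Smith normal form has invariant factors (1,1,1,1,1,1,1).

From H_k ≅ ker(∂_k) / im(∂_{k+1}) we obtain:

  H_0: rank C_0 − rank ∂_1 = 6 − 5 = 1, and the invariant factors of ∂_1 are all 1, so H_0 ≅ Z.
  H_1: rank ker ∂_1 − rank ∂_2 = (12 − 5) − 7 = 0, and the invariant factors of ∂_2 are all 1, so H_1 ≅ 0.
  H_2: rank ker ∂_2 − rank ∂_3 = (8 − 7) − 0 = 1, and there is no ∂_3, so H_2 ≅ Z.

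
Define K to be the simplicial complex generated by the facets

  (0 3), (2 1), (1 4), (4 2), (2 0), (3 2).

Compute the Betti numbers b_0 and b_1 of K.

We work with the vertex ordering 0 < 1 < 2 < 3 < 4. The simplices of K, each written with vertices in increasing order, are:

  0-simplices (5): [0], [1], [2], [3], [4]
  1-simplices (6): [0,2], [0,3], [1,2], [1,4], [2,3], [2,4]

so the chain groups are C_0 ≅ Z^5, C_1 ≅ Z^6.

∂_1: C_1 → C_0 is given by ∂[p,q] = [q] − [p].
The resulting 5×6 matrix has rank 4, and its Smith normal form has invariant factors (1,1,1,1).

Now H_k = ker ∂_k / im ∂_{k+1}, so:

  H_0: rank C_0 − rank ∂_1 = 5 − 4 = 1, and the invariant factors of ∂_1 are all 1, so H_0 = Z.
  H_1: rank ker ∂_1 − rank ∂_2 = (6 − 4) − 0 = 2, and there is no ∂_2, so H_1 = Z^2.

As a check, the Euler characteristic is 5 − 6 = -1, which agrees with 1 − 2 = -1.

Hence the Betti numbers are b_0 = 1, b_1 = 2.

b_0 = 1, b_1 = 2.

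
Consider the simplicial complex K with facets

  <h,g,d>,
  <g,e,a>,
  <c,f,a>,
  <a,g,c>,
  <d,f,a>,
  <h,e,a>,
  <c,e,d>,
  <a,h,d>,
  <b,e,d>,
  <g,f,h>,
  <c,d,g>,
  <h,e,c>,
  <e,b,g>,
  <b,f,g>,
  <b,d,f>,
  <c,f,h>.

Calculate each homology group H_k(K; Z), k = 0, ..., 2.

We work with the vertex ordering a < b < c < d < e < f < g < h. The simplices of K, each written with vertices in increasing order, are:

  0-simplices (8): a, b, c, d, e, f, g, h
  1-simplices (24): ac, ad, ae, af, ag, ah, bd, be, bf, bg, cd, ce, cf, cg, ch, de, df, dg, dh, eg, eh, fg, fh, gh
  2-simplices (16): acf, acg, adf, adh, aeg, aeh, bde, bdf, beg, bfg, cde, cdg, ceh, cfh, dgh, fgh

Hence C_0 ≅ Z^8, C_1 ≅ Z^24, C_2 ≅ Z^16.

Boundary ∂_1: C_1 → C_0 is given by ∂[p,q] = [q] − [p]. For instance
  ∂bf = f − b.
As a 8×24 matrix over Z this has rank 7, with invariant factors (1,1,1,1,1,1,1).

∂_2: C_2 → C_1 maps a triangle to the signed sum of its edges. For instance
  ∂cfh = fh − ch + cf,
  ∂acf = cf − af + ac.
The resulting 24×16 matrix has rank 15, and its Smith normal form has invariant factors (1,1,1,1,1,1,1,1,1,1,1,1,1,1,1).

Computing H_k = (kernel of ∂_k) / (image of ∂_{k+1}):

  H_0: rank C_0 − rank ∂_1 = 8 − 7 = 1, and the invariant factors of ∂_1 are all 1, so H_0 = Z.
  H_1: rank ker ∂_1 − rank ∂_2 = (24 − 7) − 15 = 2, and the invariant factors of ∂_2 are all 1, so H_1 = Z^2.
  H_2: rank ker ∂_2 − rank ∂_3 = (16 − 15) − 0 = 1, and there is no ∂_3, so H_2 = Z.

H_0 = Z,  H_1 = Z^2,  H_2 = Z.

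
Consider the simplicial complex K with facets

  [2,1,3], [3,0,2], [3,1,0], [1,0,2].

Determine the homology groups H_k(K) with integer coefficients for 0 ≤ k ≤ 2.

Fix the vertex order 0 < 1 < 2 < 3 and write every simplex with vertices in increasing order. Then dim K = 2 and the simplices of K are:

  0-simplices (4): [0], [1], [2], [3]
  1-simplices (6): [0,1], [0,2], [0,3], [1,2], [1,3], [2,3]
  2-simplices (4): [0,1,2], [0,1,3], [0,2,3], [1,2,3]

giving chain groups C_0 ≅ Z^4, C_1 ≅ Z^6, C_2 ≅ Z^4.

Boundary ∂_1: C_1 → C_0 sends each edge [p,q] (with p < q) to q − p. For instance
  ∂[0,2] = [2] − [0].
The 4×6 boundary matrix has rank 3 and Smith normal form diag(1,1,1).

∂_2: C_2 → C_1 sends each 2-simplex [p,q,r] to [q,r] − [p,r] + [p,q]. For instance
  ∂[0,2,3] = [2,3] − [0,3] + [0,2],
  ∂[0,1,2] = [1,2] − [0,2] + [0,1].
The 6×4 boundary matrix has rank 3 and Smith normal form diag(1,1,1).

Now H_k = ker ∂_k / im ∂_{k+1}, so:

  H_0: rank C_0 − rank ∂_1 = 4 − 3 = 1, and the invariant factors of ∂_1 are all 1, so H_0 = Z.
  H_1: rank ker ∂_1 − rank ∂_2 = (6 − 3) − 3 = 0, and the invariant factors of ∂_2 are all 1, so H_1 = 0.
  H_2: rank ker ∂_2 − rank ∂_3 = (4 − 3) − 0 = 1, and there is no ∂_3, so H_2 = Z.

(K is a triangulation of the 2-sphere S^2.)

H_0 = Z,  H_1 = 0,  H_2 = Z.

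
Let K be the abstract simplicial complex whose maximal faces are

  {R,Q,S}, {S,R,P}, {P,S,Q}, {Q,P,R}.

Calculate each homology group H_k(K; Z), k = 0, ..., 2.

H_0 ≅ Z,  H_1 = 0,  H_2 ≅ Z.

We work with the vertex ordering P < Q < R < S. The simplices of K, each written with vertices in increasing order, are:

  0-simplices (4): P, Q, R, S
  1-simplices (6): PQ, PR, PS, QR, QS, RS
  2-simplices (4): PQR, PQS, PRS, QRS

Hence C_0 ≅ Z^4, C_1 ≅ Z^6, C_2 ≅ Z^4.

The boundary map ∂_1: C_1 → C_0 is given by ∂[p,q] = [q] − [p]. For instance
  ∂RS = S − R.
This gives a 4×6 integer matrix of rank 3; reducing to Smith normal form yields diagonal entries (1,1,1).

∂_2: C_2 → C_1 sends each 2-simplex [p,q,r] to [q,r] − [p,r] + [p,q]. For instance
  ∂QRS = RS − QS + QR,
  ∂PQR = QR − PR + PQ.
The 6×4 boundary matrix has rank 3 and Smith normal form diag(1,1,1).

Now H_k = ker ∂_k / im ∂_{k+1}, so:

  H_0: rank C_0 − rank ∂_1 = 4 − 3 = 1, and the invariant factors of ∂_1 are all 1, so H_0 ≅ Z.
  H_1: rank ker ∂_1 − rank ∂_2 = (6 − 3) − 3 = 0, and the invariant factors of ∂_2 are all 1, so H_1 ≅ 0.
  H_2: rank ker ∂_2 − rank ∂_3 = (4 − 3) − 0 = 1, and there is no ∂_3, so H_2 ≅ Z.

As a check, the Euler characteristic is 4 − 6 + 4 = 2, which agrees with 1 − 0 + 1 = 2.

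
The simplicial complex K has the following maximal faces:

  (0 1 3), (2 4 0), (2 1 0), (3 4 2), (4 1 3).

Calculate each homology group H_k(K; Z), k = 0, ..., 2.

Order the vertices as 0 < 1 < 2 < 3 < 4. Listing each simplex with vertices in this order, K has dimension 2 with simplices:

  0-simplices (5): [0], [1], [2], [3], [4]
  1-simplices (10): [0,1], [0,2], [0,3], [0,4], [1,2], [1,3], [1,4], [2,3], [2,4], [3,4]
  2-simplices (5): [0,1,2], [0,1,3], [0,2,4], [1,3,4], [2,3,4]

giving chain groups C_0 ≅ Z^5, C_1 ≅ Z^10, C_2 ≅ Z^5.

The boundary map ∂_1: C_1 → C_0 sends each edge [p,q] (with p < q) to q − p.
The resulting 5×10 matrix has rank 4, and its Smith normal form has invariant factors (1,1,1,1).

Boundary ∂_2: C_2 → C_1 sends each 2-simplex [p,q,r] to [q,r] − [p,r] + [p,q]. For instance
  ∂[1,3,4] = [3,4] − [1,4] + [1,3],
  ∂[2,3,4] = [3,4] − [2,4] + [2,3].
As a 10×5 matrix over Z this has rank 5, with invariant factors (1,1,1,1,1).

Now H_k = ker ∂_k / im ∂_{k+1}, so:

  H_0: rank C_0 − rank ∂_1 = 5 − 4 = 1, and the invariant factors of ∂_1 are all 1, so H_0 = Z.
  H_1: rank ker ∂_1 − rank ∂_2 = (10 − 4) − 5 = 1, and the invariant factors of ∂_2 are all 1, so H_1 = Z.
  H_2: rank ker ∂_2 − rank ∂_3 = (5 − 5) − 0 = 0, and there is no ∂_3, so H_2 = 0.

As a check, the Euler characteristic is 5 − 10 + 5 = 0, which agrees with 1 − 1 + 0 = 0.

H_0 ≅ Z,  H_1 ≅ Z,  H_2 = 0.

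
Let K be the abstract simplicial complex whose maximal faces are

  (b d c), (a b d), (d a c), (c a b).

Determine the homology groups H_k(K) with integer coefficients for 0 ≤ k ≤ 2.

H_0 ≅ Z,  H_1 = 0,  H_2 ≅ Z.

Order the vertices as a < b < c < d. Listing each simplex with vertices in this order, K has dimension 2 with simplices:

  0-simplices (4): a, b, c, d
  1-simplices (6): ab, ac, ad, bc, bd, cd
  2-simplices (4): abc, abd, acd, bcd

giving chain groups C_0 ≅ Z^4, C_1 ≅ Z^6, C_2 ≅ Z^4.

Boundary ∂_1: C_1 → C_0 maps an edge to its endpoints' difference, ∂[p,q] = q − p. For instance
  ∂ac = c − a.
This gives a 4×6 integer matrix of rank 3; reducing to Smith normal form yields diagonal entries (1,1,1).

∂_2: C_2 → C_1 acts by ∂[p,q,r] = [q,r] − [p,r] + [p,q]. For instance
  ∂bcd = cd − bd + bc,
  ∂abc = bc − ac + ab.
The resulting 6×4 matrix has rank 3, and its Smith normal form has invariant factors (1,1,1).

Reading off H_k = ker ∂_k / im ∂_{k+1}:

  H_0: rank C_0 − rank ∂_1 = 4 − 3 = 1, and the invariant factors of ∂_1 are all 1, so H_0 ≅ Z.
  H_1: rank ker ∂_1 − rank ∂_2 = (6 − 3) − 3 = 0, and the invariant factors of ∂_2 are all 1, so H_1 ≅ 0.
  H_2: rank ker ∂_2 − rank ∂_3 = (4 − 3) − 0 = 1, and there is no ∂_3, so H_2 ≅ Z.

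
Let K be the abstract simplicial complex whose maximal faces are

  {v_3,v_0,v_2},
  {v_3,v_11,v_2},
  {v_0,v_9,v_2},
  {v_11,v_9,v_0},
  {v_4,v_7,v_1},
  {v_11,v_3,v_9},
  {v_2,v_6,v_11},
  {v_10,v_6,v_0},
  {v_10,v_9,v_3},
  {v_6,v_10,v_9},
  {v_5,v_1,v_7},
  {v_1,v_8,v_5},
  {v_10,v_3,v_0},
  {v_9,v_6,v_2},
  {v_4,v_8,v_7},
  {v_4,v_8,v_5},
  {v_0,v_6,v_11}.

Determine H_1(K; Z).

Order the vertices as v_0 < v_1 < v_2 < v_3 < v_4 < v_5 < v_6 < v_7 < v_8 < v_9 < v_10 < v_11. Listing each simplex with vertices in this order, K has dimension 2 with simplices:

  0-simplices (12): [v_0], [v_1], [v_2], [v_3], [v_4], [v_5], [v_6], [v_7], [v_8], [v_9], [v_10], [v_11]
  1-simplices (28): (28 of them)
  2-simplices (17): (17 of them)

giving chain groups C_0 ≅ Z^12, C_1 ≅ Z^28, C_2 ≅ Z^17.

∂_1: C_1 → C_0 is given by ∂[p,q] = [q] − [p].
The 12×28 boundary matrix has rank 10 and Smith normal form diag(1,1,1,1,1,1,1,1,1,1).

The boundary map ∂_2: C_2 → C_1 maps a triangle to the signed sum of its edges. For instance
  ∂[v_4,v_5,v_8] = [v_5,v_8] − [v_4,v_8] + [v_4,v_5],
  ∂[v_0,v_3,v_10] = [v_3,v_10] − [v_0,v_10] + [v_0,v_3].
The 28×17 boundary matrix has rank 17 and Smith normal form diag(1,1,1,1,1,1,1,1,1,1,1,1,1,1,1,1,2).

Computing H_k = (kernel of ∂_k) / (image of ∂_{k+1}):

  H_1: rank ker ∂_1 − rank ∂_2 = (28 − 10) − 17 = 1, and ∂_2 has invariant factor 2 > 1, so H_1 ≅ Z ⊕ Z/2Z.

H_1 ≅ Z ⊕ Z/2Z.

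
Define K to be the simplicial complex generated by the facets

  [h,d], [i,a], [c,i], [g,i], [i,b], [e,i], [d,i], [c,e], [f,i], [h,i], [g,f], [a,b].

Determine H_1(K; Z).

Fix the vertex order a < b < c < d < e < f < g < h < i and write every simplex with vertices in increasing order. Then dim K = 1 and the simplices of K are:

  0-simplices (9): a, b, c, d, e, f, g, h, i
  1-simplices (12): ab, ai, bi, ce, ci, dh, di, ei, fg, fi, gi, hi

so the chain groups are C_0 ≅ Z^9, C_1 ≅ Z^12.

Boundary ∂_1: C_1 → C_0 sends each edge [p,q] (with p < q) to q − p. For instance
  ∂ab = b − a.
As a 9×12 matrix over Z this has rank 8, with invariant factors (1,1,1,1,1,1,1,1).

Computing H_k = (kernel of ∂_k) / (image of ∂_{k+1}):

  H_1: rank ker ∂_1 − rank ∂_2 = (12 − 8) − 0 = 4, and there is no ∂_2, so H_1 ≅ Z^4.

H_1 = Z^4.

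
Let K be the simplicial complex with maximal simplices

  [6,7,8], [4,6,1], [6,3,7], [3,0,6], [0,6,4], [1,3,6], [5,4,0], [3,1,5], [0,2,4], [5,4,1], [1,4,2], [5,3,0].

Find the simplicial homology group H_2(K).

We work with the vertex ordering 0 < 1 < 2 < 3 < 4 < 5 < 6 < 7 < 8. The simplices of K, each written with vertices in increasing order, are:

  0-simplices (9): [0], [1], [2], [3], [4], [5], [6], [7], [8]
  1-simplices (19): [0,2], [0,3], [0,4], [0,5], [0,6], [1,2], [1,3], [1,4], [1,5], [1,6], [2,4], [3,5], [3,6], [3,7], [4,5], [4,6], [6,7], [6,8], [7,8]
  2-simplices (12): [0,2,4], [0,3,5], [0,3,6], [0,4,5], [0,4,6], [1,2,4], [1,3,5], [1,3,6], [1,4,5], [1,4,6], [3,6,7], [6,7,8]

Hence C_0 ≅ Z^9, C_1 ≅ Z^19, C_2 ≅ Z^12.

∂_1: C_1 → C_0 sends each edge [p,q] (with p < q) to q − p.
The resulting 9×19 matrix has rank 8, and its Smith normal form has invariant factors (1,1,1,1,1,1,1,1).

Boundary ∂_2: C_2 → C_1 maps a triangle to the signed sum of its edges. For instance
  ∂[1,3,5] = [3,5] − [1,5] + [1,3],
  ∂[0,4,5] = [4,5] − [0,5] + [0,4].
The 19×12 boundary matrix has rank 11 and Smith normal form diag(1,1,1,1,1,1,1,1,1,1,1).

Reading off H_k = ker ∂_k / im ∂_{k+1}:

  H_2: rank ker ∂_2 − rank ∂_3 = (12 − 11) − 0 = 1, and there is no ∂_3, so H_2 ≅ Z.

H_2 ≅ Z.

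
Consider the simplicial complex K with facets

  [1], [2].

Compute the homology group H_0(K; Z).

H_0 = Z^2.

Fix the vertex order 1 < 2 and write every simplex with vertices in increasing order. Then dim K = 0 and the simplices of K are:

  0-simplices (2): [1], [2]

giving chain groups C_0 ≅ Z^2.

Reading off H_k = ker ∂_k / im ∂_{k+1}:

  H_0: rank C_0 − rank ∂_1 = 2 − 0 = 2, and there is no ∂_1, so H_0 ≅ Z^2.

(K is a triangulation of a set of 2 points.)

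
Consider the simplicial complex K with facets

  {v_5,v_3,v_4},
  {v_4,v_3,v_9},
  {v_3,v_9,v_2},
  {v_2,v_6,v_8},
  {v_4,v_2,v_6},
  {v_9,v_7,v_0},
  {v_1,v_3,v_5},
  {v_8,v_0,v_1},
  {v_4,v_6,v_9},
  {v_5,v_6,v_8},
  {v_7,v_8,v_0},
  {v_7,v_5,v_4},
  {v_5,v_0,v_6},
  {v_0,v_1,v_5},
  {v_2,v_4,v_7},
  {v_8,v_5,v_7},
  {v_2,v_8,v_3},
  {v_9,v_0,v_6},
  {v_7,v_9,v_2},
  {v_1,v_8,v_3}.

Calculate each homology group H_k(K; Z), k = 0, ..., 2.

K has 10 vertices, 30 edges, 20 triangles.
rank ∂_0 = 0, rank ∂_1 = 9 ⇒ b_0 = 10 − 0 − 9 = 1; all invariant factors of ∂_1 are 1 so no torsion. So H_0 ≅ Z.
rank ∂_1 = 9, rank ∂_2 = 20 ⇒ b_1 = 30 − 9 − 20 = 1; ∂_2 has invariant factor(s) [2] giving torsion. So H_1 ≅ Z ⊕ Z/2.
rank ∂_2 = 20, rank ∂_3 = 0 ⇒ b_2 = 20 − 20 − 0 = 0. So H_2 ≅ 0.

H_0 = Z,  H_1 = Z ⊕ Z/2,  H_2 = 0.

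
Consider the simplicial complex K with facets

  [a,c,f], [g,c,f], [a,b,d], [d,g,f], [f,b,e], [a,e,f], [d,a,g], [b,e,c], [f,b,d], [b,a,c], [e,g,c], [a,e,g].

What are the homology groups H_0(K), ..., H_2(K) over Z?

H_0 ≅ Z,  H_1 ≅ Z/2,  H_2 = 0.

Order the vertices as a < b < c < d < e < f < g. Listing each simplex with vertices in this order, K has dimension 2 with simplices:

  0-simplices (7): a, b, c, d, e, f, g
  1-simplices (18): ab, ac, ad, ae, af, ag, bc, bd, be, bf, ce, cf, cg, df, dg, ef, eg, fg
  2-simplices (12): abc, abd, acf, adg, aef, aeg, bce, bdf, bef, ceg, cfg, dfg

Hence C_0 ≅ Z^7, C_1 ≅ Z^18, C_2 ≅ Z^12.

Boundary ∂_1: C_1 → C_0 sends each edge [p,q] (with p < q) to q − p. For instance
  ∂ab = b − a.
As a 7×18 matrix over Z this has rank 6, with invariant factors (1,1,1,1,1,1).

The boundary map ∂_2: C_2 → C_1 acts by ∂[p,q,r] = [q,r] − [p,r] + [p,q]. For instance
  ∂ceg = eg − cg + ce,
  ∂adg = dg − ag + ad.
The 18×12 boundary matrix has rank 12 and Smith normal form diag(1,1,1,1,1,1,1,1,1,1,1,2).

Computing H_k = (kernel of ∂_k) / (image of ∂_{k+1}):

  H_0: rank C_0 − rank ∂_1 = 7 − 6 = 1, and the invariant factors of ∂_1 are all 1, so H_0 = Z.
  H_1: rank ker ∂_1 − rank ∂_2 = (18 − 6) − 12 = 0, and ∂_2 has invariant factor 2 > 1, so H_1 = Z/2.
  H_2: rank ker ∂_2 − rank ∂_3 = (12 − 12) − 0 = 0, and there is no ∂_3, so H_2 = 0.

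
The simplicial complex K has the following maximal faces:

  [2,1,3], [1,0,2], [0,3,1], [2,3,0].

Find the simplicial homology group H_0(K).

H_0 ≅ Z.

We work with the vertex ordering 0 < 1 < 2 < 3. The simplices of K, each written with vertices in increasing order, are:

  0-simplices (4): [0], [1], [2], [3]
  1-simplices (6): [0,1], [0,2], [0,3], [1,2], [1,3], [2,3]
  2-simplices (4): [0,1,2], [0,1,3], [0,2,3], [1,2,3]

so the chain groups are C_0 ≅ Z^4, C_1 ≅ Z^6, C_2 ≅ Z^4.

∂_1: C_1 → C_0 maps an edge to its endpoints' difference, ∂[p,q] = q − p. For instance
  ∂[0,2] = [2] − [0].
As a 4×6 matrix over Z this has rank 3, with invariant factors (1,1,1).

The boundary map ∂_2: C_2 → C_1 sends each 2-simplex [p,q,r] to [q,r] − [p,r] + [p,q]. For instance
  ∂[1,2,3] = [2,3] − [1,3] + [1,2],
  ∂[0,1,3] = [1,3] − [0,3] + [0,1].
The resulting 6×4 matrix has rank 3, and its Smith normal form has invariant factors (1,1,1).

Now H_k = ker ∂_k / im ∂_{k+1}, so:

  H_0: rank C_0 − rank ∂_1 = 4 − 3 = 1, and the invariant factors of ∂_1 are all 1, so H_0 ≅ Z.

(K is a triangulation of the 2-sphere S^2.)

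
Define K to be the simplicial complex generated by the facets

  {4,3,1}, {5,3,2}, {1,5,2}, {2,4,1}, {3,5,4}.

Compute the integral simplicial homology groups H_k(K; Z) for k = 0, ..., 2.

Order the vertices as 1 < 2 < 3 < 4 < 5. Listing each simplex with vertices in this order, K has dimension 2 with simplices:

  0-simplices (5): [1], [2], [3], [4], [5]
  1-simplices (10): [1,2], [1,3], [1,4], [1,5], [2,3], [2,4], [2,5], [3,4], [3,5], [4,5]
  2-simplices (5): [1,2,4], [1,2,5], [1,3,4], [2,3,5], [3,4,5]

giving chain groups C_0 ≅ Z^5, C_1 ≅ Z^10, C_2 ≅ Z^5.

The boundary map ∂_1: C_1 → C_0 sends each edge [p,q] (with p < q) to q − p. For instance
  ∂[1,3] = [3] − [1].
This gives a 5×10 integer matrix of rank 4; reducing to Smith normal form yields diagonal entries (1,1,1,1).

The boundary map ∂_2: C_2 → C_1 sends each 2-simplex [p,q,r] to [q,r] − [p,r] + [p,q]. For instance
  ∂[1,3,4] = [3,4] − [1,4] + [1,3],
  ∂[2,3,5] = [3,5] − [2,5] + [2,3].
The resulting 10×5 matrix has rank 5, and its Smith normal form has invariant factors (1,1,1,1,1).

Now H_k = ker ∂_k / im ∂_{k+1}, so:

  H_0: rank C_0 − rank ∂_1 = 5 − 4 = 1, and the invariant factors of ∂_1 are all 1, so H_0 = Z.
  H_1: rank ker ∂_1 − rank ∂_2 = (10 − 4) − 5 = 1, and the invariant factors of ∂_2 are all 1, so H_1 = Z.
  H_2: rank ker ∂_2 − rank ∂_3 = (5 − 5) − 0 = 0, and there is no ∂_3, so H_2 = 0.

H_0 = Z,  H_1 = Z,  H_2 = 0.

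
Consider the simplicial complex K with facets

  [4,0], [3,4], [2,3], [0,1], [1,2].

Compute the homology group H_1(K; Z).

K has 5 vertices, 5 edges.
rank ∂_1 = 4, rank ∂_2 = 0 ⇒ b_1 = 5 − 4 − 0 = 1. So H_1 = Z.

H_1 = Z.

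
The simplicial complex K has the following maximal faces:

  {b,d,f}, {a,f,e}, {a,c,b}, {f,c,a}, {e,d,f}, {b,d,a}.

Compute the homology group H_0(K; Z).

H_0 ≅ Z.

Order the vertices as a < b < c < d < e < f. Listing each simplex with vertices in this order, K has dimension 2 with simplices:

  0-simplices (6): a, b, c, d, e, f
  1-simplices (12): ab, ac, ad, ae, af, bc, bd, bf, cf, de, df, ef
  2-simplices (6): abc, abd, acf, aef, bdf, def

Hence C_0 ≅ Z^6, C_1 ≅ Z^12, C_2 ≅ Z^6.

∂_1: C_1 → C_0 maps an edge to its endpoints' difference, ∂[p,q] = q − p.
The resulting 6×12 matrix has rank 5, and its Smith normal form has invariant factors (1,1,1,1,1).

∂_2: C_2 → C_1 acts by ∂[p,q,r] = [q,r] − [p,r] + [p,q]. For instance
  ∂bdf = df − bf + bd,
  ∂abc = bc − ac + ab.
As a 12×6 matrix over Z this has rank 6, with invariant factors (1,1,1,1,1,1).

Reading off H_k = ker ∂_k / im ∂_{k+1}:

  H_0: rank C_0 − rank ∂_1 = 6 − 5 = 1, and the invariant factors of ∂_1 are all 1, so H_0 = Z.

(K is a triangulation of the cylinder S^1 x I.)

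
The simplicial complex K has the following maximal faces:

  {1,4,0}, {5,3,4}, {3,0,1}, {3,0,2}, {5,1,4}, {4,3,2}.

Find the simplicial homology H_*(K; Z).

Fix the vertex order 0 < 1 < 2 < 3 < 4 < 5 and write every simplex with vertices in increasing order. Then dim K = 2 and the simplices of K are:

  0-simplices (6): [0], [1], [2], [3], [4], [5]
  1-simplices (12): [0,1], [0,2], [0,3], [0,4], [1,3], [1,4], [1,5], [2,3], [2,4], [3,4], [3,5], [4,5]
  2-simplices (6): [0,1,3], [0,1,4], [0,2,3], [1,4,5], [2,3,4], [3,4,5]

so the chain groups are C_0 ≅ Z^6, C_1 ≅ Z^12, C_2 ≅ Z^6.

The boundary map ∂_1: C_1 → C_0 is given by ∂[p,q] = [q] − [p]. For instance
  ∂[2,4] = [4] − [2].
This gives a 6×12 integer matrix of rank 5; reducing to Smith normal form yields diagonal entries (1,1,1,1,1).

∂_2: C_2 → C_1 sends each 2-simplex [p,q,r] to [q,r] − [p,r] + [p,q]. For instance
  ∂[0,2,3] = [2,3] − [0,3] + [0,2],
  ∂[0,1,3] = [1,3] − [0,3] + [0,1].
This gives a 12×6 integer matrix of rank 6; reducing to Smith normal form yields diagonal entries (1,1,1,1,1,1).

Now H_k = ker ∂_k / im ∂_{k+1}, so:

  H_0: rank C_0 − rank ∂_1 = 6 − 5 = 1, and the invariant factors of ∂_1 are all 1, so H_0 = Z.
  H_1: rank ker ∂_1 − rank ∂_2 = (12 − 5) − 6 = 1, and the invariant factors of ∂_2 are all 1, so H_1 = Z.
  H_2: rank ker ∂_2 − rank ∂_3 = (6 − 6) − 0 = 0, and there is no ∂_3, so H_2 = 0.

As a check, the Euler characteristic is 6 − 12 + 6 = 0, which agrees with 1 − 1 + 0 = 0.

H_0 = Z,  H_1 = Z,  H_2 = 0.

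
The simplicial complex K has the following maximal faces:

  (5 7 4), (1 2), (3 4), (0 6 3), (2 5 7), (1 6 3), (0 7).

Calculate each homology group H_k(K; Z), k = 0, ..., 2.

Order the vertices as 0 < 1 < 2 < 3 < 4 < 5 < 6 < 7. Listing each simplex with vertices in this order, K has dimension 2 with simplices:

  0-simplices (8): [0], [1], [2], [3], [4], [5], [6], [7]
  1-simplices (13): [0,3], [0,6], [0,7], [1,2], [1,3], [1,6], [2,5], [2,7], [3,4], [3,6], [4,5], [4,7], [5,7]
  2-simplices (4): [0,3,6], [1,3,6], [2,5,7], [4,5,7]

Hence C_0 ≅ Z^8, C_1 ≅ Z^13, C_2 ≅ Z^4.

Boundary ∂_1: C_1 → C_0 maps an edge to its endpoints' difference, ∂[p,q] = q − p. For instance
  ∂[3,6] = [6] − [3].
The 8×13 boundary matrix has rank 7 and Smith normal form diag(1,1,1,1,1,1,1).

∂_2: C_2 → C_1 sends each 2-simplex [p,q,r] to [q,r] − [p,r] + [p,q]. For instance
  ∂[0,3,6] = [3,6] − [0,6] + [0,3],
  ∂[2,5,7] = [5,7] − [2,7] + [2,5].
The resulting 13×4 matrix has rank 4, and its Smith normal form has invariant factors (1,1,1,1).

Reading off H_k = ker ∂_k / im ∂_{k+1}:

  H_0: rank C_0 − rank ∂_1 = 8 − 7 = 1, and the invariant factors of ∂_1 are all 1, so H_0 = Z.
  H_1: rank ker ∂_1 − rank ∂_2 = (13 − 7) − 4 = 2, and the invariant factors of ∂_2 are all 1, so H_1 = Z^2.
  H_2: rank ker ∂_2 − rank ∂_3 = (4 − 4) − 0 = 0, and there is no ∂_3, so H_2 = 0.

H_0 ≅ Z,  H_1 ≅ Z^2,  H_2 = 0.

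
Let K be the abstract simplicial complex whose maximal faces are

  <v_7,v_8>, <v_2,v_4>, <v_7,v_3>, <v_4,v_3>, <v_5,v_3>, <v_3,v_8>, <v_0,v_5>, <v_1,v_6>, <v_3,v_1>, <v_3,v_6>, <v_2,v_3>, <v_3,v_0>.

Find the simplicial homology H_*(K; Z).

H_0 = Z,  H_1 = Z^4.

We work with the vertex ordering v_0 < v_1 < v_2 < v_3 < v_4 < v_5 < v_6 < v_7 < v_8. The simplices of K, each written with vertices in increasing order, are:

  0-simplices (9): [v_0], [v_1], [v_2], [v_3], [v_4], [v_5], [v_6], [v_7], [v_8]
  1-simplices (12): [v_0,v_3], [v_0,v_5], [v_1,v_3], [v_1,v_6], [v_2,v_3], [v_2,v_4], [v_3,v_4], [v_3,v_5], [v_3,v_6], [v_3,v_7], [v_3,v_8], [v_7,v_8]

giving chain groups C_0 ≅ Z^9, C_1 ≅ Z^12.

Boundary ∂_1: C_1 → C_0 sends each edge [p,q] (with p < q) to q − p.
As a 9×12 matrix over Z this has rank 8, with invariant factors (1,1,1,1,1,1,1,1).

From H_k ≅ ker(∂_k) / im(∂_{k+1}) we obtain:

  H_0: rank C_0 − rank ∂_1 = 9 − 8 = 1, and the invariant factors of ∂_1 are all 1, so H_0 = Z.
  H_1: rank ker ∂_1 − rank ∂_2 = (12 − 8) − 0 = 4, and there is no ∂_2, so H_1 = Z^4.

As a check, the Euler characteristic is 9 − 12 = -3, which agrees with 1 − 4 = -3.
(K is a triangulation of a wedge of 4 circles.)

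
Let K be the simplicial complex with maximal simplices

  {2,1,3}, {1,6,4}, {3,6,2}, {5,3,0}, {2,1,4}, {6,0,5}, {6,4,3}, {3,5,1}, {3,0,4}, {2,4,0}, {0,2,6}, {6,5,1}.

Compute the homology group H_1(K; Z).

H_1 ≅ Z/2Z.

We work with the vertex ordering 0 < 1 < 2 < 3 < 4 < 5 < 6. The simplices of K, each written with vertices in increasing order, are:

  0-simplices (7): [0], [1], [2], [3], [4], [5], [6]
  1-simplices (18): [0,2], [0,3], [0,4], [0,5], [0,6], [1,2], [1,3], [1,4], [1,5], [1,6], [2,3], [2,4], [2,6], [3,4], [3,5], [3,6], [4,6], [5,6]
  2-simplices (12): [0,2,4], [0,2,6], [0,3,4], [0,3,5], [0,5,6], [1,2,3], [1,2,4], [1,3,5], [1,4,6], [1,5,6], [2,3,6], [3,4,6]

Hence C_0 ≅ Z^7, C_1 ≅ Z^18, C_2 ≅ Z^12.

∂_1: C_1 → C_0 maps an edge to its endpoints' difference, ∂[p,q] = q − p. For instance
  ∂[1,2] = [2] − [1].
The resulting 7×18 matrix has rank 6, and its Smith normal form has invariant factors (1,1,1,1,1,1).

∂_2: C_2 → C_1 maps a triangle to the signed sum of its edges. For instance
  ∂[2,3,6] = [3,6] − [2,6] + [2,3],
  ∂[1,3,5] = [3,5] − [1,5] + [1,3].
As a 18×12 matrix over Z this has rank 12, with invariant factors (1,1,1,1,1,1,1,1,1,1,1,2).

Now H_k = ker ∂_k / im ∂_{k+1}, so:

  H_1: rank ker ∂_1 − rank ∂_2 = (18 − 6) − 12 = 0, and ∂_2 has invariant factor 2 > 1, so H_1 ≅ Z/2Z.

(K is a triangulation of the real projective plane RP^2.)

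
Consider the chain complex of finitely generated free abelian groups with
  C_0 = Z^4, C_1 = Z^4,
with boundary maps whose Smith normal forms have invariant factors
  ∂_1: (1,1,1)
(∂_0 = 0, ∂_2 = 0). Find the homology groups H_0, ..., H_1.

H_0 = Z,  H_1 = Z.

H_0: b_0 = 4 − 0 − 3 = 1; torsion from ∂_1 factors > 1: none. So H_0 = Z.
H_1: b_1 = 4 − 3 − 0 = 1; torsion from ∂_2 factors > 1: none. So H_1 = Z.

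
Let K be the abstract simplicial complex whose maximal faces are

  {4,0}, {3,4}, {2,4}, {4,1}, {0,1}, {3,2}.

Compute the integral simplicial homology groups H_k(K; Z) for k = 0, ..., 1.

H_0 = Z,  H_1 = Z^2.

We work with the vertex ordering 0 < 1 < 2 < 3 < 4. The simplices of K, each written with vertices in increasing order, are:

  0-simplices (5): [0], [1], [2], [3], [4]
  1-simplices (6): [0,1], [0,4], [1,4], [2,3], [2,4], [3,4]

so the chain groups are C_0 ≅ Z^5, C_1 ≅ Z^6.

Boundary ∂_1: C_1 → C_0 is given by ∂[p,q] = [q] − [p].
This gives a 5×6 integer matrix of rank 4; reducing to Smith normal form yields diagonal entries (1,1,1,1).

From H_k ≅ ker(∂_k) / im(∂_{k+1}) we obtain:

  H_0: rank C_0 − rank ∂_1 = 5 − 4 = 1, and the invariant factors of ∂_1 are all 1, so H_0 ≅ Z.
  H_1: rank ker ∂_1 − rank ∂_2 = (6 − 4) − 0 = 2, and there is no ∂_2, so H_1 ≅ Z^2.

(K is a triangulation of a wedge of 2 circles.)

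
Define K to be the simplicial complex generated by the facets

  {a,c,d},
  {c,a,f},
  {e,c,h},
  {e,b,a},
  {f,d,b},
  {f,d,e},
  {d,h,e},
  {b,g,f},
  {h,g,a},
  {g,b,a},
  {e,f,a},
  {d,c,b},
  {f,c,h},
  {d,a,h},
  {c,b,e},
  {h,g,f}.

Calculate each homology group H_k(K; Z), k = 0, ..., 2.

Fix the vertex order a < b < c < d < e < f < g < h and write every simplex with vertices in increasing order. Then dim K = 2 and the simplices of K are:

  0-simplices (8): a, b, c, d, e, f, g, h
  1-simplices (24): ab, ac, ad, ae, af, ag, ah, bc, bd, be, bf, bg, cd, ce, cf, ch, de, df, dh, ef, eh, fg, fh, gh
  2-simplices (16): abe, abg, acd, acf, adh, aef, agh, bcd, bce, bdf, bfg, ceh, cfh, def, deh, fgh

so the chain groups are C_0 ≅ Z^8, C_1 ≅ Z^24, C_2 ≅ Z^16.

Boundary ∂_1: C_1 → C_0 sends each edge [p,q] (with p < q) to q − p.
The resulting 8×24 matrix has rank 7, and its Smith normal form has invariant factors (1,1,1,1,1,1,1).

The boundary map ∂_2: C_2 → C_1 acts by ∂[p,q,r] = [q,r] − [p,r] + [p,q]. For instance
  ∂deh = eh − dh + de,
  ∂bce = ce − be + bc.
This gives a 24×16 integer matrix of rank 15; reducing to Smith normal form yields diagonal entries (1,1,1,1,1,1,1,1,1,1,1,1,1,1,1).

Now H_k = ker ∂_k / im ∂_{k+1}, so:

  H_0: rank C_0 − rank ∂_1 = 8 − 7 = 1, and the invariant factors of ∂_1 are all 1, so H_0 ≅ Z.
  H_1: rank ker ∂_1 − rank ∂_2 = (24 − 7) − 15 = 2, and the invariant factors of ∂_2 are all 1, so H_1 ≅ Z^2.
  H_2: rank ker ∂_2 − rank ∂_3 = (16 − 15) − 0 = 1, and there is no ∂_3, so H_2 ≅ Z.

(K is a triangulation of the torus T^2.)

H_0 ≅ Z,  H_1 ≅ Z^2,  H_2 ≅ Z.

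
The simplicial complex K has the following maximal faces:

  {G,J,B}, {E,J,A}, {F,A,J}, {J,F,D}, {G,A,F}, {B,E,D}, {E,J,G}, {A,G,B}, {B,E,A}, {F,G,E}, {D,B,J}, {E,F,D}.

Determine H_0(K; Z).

Take the total order A < B < D < E < F < G < J on the vertex set. Then K (dimension 2) consists of the simplices:

  0-simplices (7): A, B, D, E, F, G, J
  1-simplices (18): AB, AE, AF, AG, AJ, BD, BE, BG, BJ, DE, DF, DJ, EF, EG, EJ, FG, FJ, GJ
  2-simplices (12): ABE, ABG, AEJ, AFG, AFJ, BDE, BDJ, BGJ, DEF, DFJ, EFG, EGJ

so the chain groups are C_0 ≅ Z^7, C_1 ≅ Z^18, C_2 ≅ Z^12.

The boundary map ∂_1: C_1 → C_0 is given by ∂[p,q] = [q] − [p].
This gives a 7×18 integer matrix of rank 6; reducing to Smith normal form yields diagonal entries (1,1,1,1,1,1).

∂_2: C_2 → C_1 acts by ∂[p,q,r] = [q,r] − [p,r] + [p,q]. For instance
  ∂ABE = BE − AE + AB,
  ∂BGJ = GJ − BJ + BG.
The resulting 18×12 matrix has rank 12, and its Smith normal form has invariant factors (1,1,1,1,1,1,1,1,1,1,1,2).

Reading off H_k = ker ∂_k / im ∂_{k+1}:

  H_0: rank C_0 − rank ∂_1 = 7 − 6 = 1, and the invariant factors of ∂_1 are all 1, so H_0 ≅ Z.

H_0 ≅ Z.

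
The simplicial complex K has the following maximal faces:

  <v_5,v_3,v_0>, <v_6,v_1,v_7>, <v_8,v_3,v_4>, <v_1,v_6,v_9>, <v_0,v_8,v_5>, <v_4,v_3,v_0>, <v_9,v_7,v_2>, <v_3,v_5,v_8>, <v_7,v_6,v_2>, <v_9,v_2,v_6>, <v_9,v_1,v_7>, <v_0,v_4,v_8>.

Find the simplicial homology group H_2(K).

Take the total order v_0 < v_1 < v_2 < v_3 < v_4 < v_5 < v_6 < v_7 < v_8 < v_9 on the vertex set. Then K (dimension 2) consists of the simplices:

  0-simplices (10): [v_0], [v_1], [v_2], [v_3], [v_4], [v_5], [v_6], [v_7], [v_8], [v_9]
  1-simplices (18): (18 of them)
  2-simplices (12): (12 of them)

so the chain groups are C_0 ≅ Z^10, C_1 ≅ Z^18, C_2 ≅ Z^12.

Boundary ∂_1: C_1 → C_0 is given by ∂[p,q] = [q] − [p].
The resulting 10×18 matrix has rank 8, and its Smith normal form has invariant factors (1,1,1,1,1,1,1,1).

Boundary ∂_2: C_2 → C_1 maps a triangle to the signed sum of its edges. For instance
  ∂[v_1,v_7,v_9] = [v_7,v_9] − [v_1,v_9] + [v_1,v_7],
  ∂[v_1,v_6,v_9] = [v_6,v_9] − [v_1,v_9] + [v_1,v_6].
The resulting 18×12 matrix has rank 10, and its Smith normal form has invariant factors (1,1,1,1,1,1,1,1,1,1).

Computing H_k = (kernel of ∂_k) / (image of ∂_{k+1}):

  H_2: rank ker ∂_2 − rank ∂_3 = (12 − 10) − 0 = 2, and there is no ∂_3, so H_2 = Z^2.

(K is a triangulation of the disjoint union of the 2-sphere S^2 and the 2-sphere S^2.)

H_2 ≅ Z^2.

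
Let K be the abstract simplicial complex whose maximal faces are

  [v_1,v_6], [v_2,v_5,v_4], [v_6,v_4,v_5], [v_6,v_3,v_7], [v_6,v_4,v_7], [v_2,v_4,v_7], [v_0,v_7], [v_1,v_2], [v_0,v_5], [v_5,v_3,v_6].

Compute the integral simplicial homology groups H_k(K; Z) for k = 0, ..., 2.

H_0 = Z,  H_1 = Z^2,  H_2 = 0.

We work with the vertex ordering v_0 < v_1 < v_2 < v_3 < v_4 < v_5 < v_6 < v_7. The simplices of K, each written with vertices in increasing order, are:

  0-simplices (8): [v_0], [v_1], [v_2], [v_3], [v_4], [v_5], [v_6], [v_7]
  1-simplices (15): (15 of them)
  2-simplices (6): [v_2,v_4,v_5], [v_2,v_4,v_7], [v_3,v_5,v_6], [v_3,v_6,v_7], [v_4,v_5,v_6], [v_4,v_6,v_7]

Hence C_0 ≅ Z^8, C_1 ≅ Z^15, C_2 ≅ Z^6.

∂_1: C_1 → C_0 is given by ∂[p,q] = [q] − [p].
As a 8×15 matrix over Z this has rank 7, with invariant factors (1,1,1,1,1,1,1).

Boundary ∂_2: C_2 → C_1 sends each 2-simplex [p,q,r] to [q,r] − [p,r] + [p,q]. For instance
  ∂[v_3,v_5,v_6] = [v_5,v_6] − [v_3,v_6] + [v_3,v_5],
  ∂[v_4,v_6,v_7] = [v_6,v_7] − [v_4,v_7] + [v_4,v_6].
The resulting 15×6 matrix has rank 6, and its Smith normal form has invariant factors (1,1,1,1,1,1).

Reading off H_k = ker ∂_k / im ∂_{k+1}:

  H_0: rank C_0 − rank ∂_1 = 8 − 7 = 1, and the invariant factors of ∂_1 are all 1, so H_0 ≅ Z.
  H_1: rank ker ∂_1 − rank ∂_2 = (15 − 7) − 6 = 2, and the invariant factors of ∂_2 are all 1, so H_1 ≅ Z^2.
  H_2: rank ker ∂_2 − rank ∂_3 = (6 − 6) − 0 = 0, and there is no ∂_3, so H_2 ≅ 0.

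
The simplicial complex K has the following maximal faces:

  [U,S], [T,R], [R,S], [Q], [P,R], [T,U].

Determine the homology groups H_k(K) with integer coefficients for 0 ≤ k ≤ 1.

H_0 = Z^2,  H_1 = Z.

Order the vertices as P < Q < R < S < T < U. Listing each simplex with vertices in this order, K has dimension 1 with simplices:

  0-simplices (6): P, Q, R, S, T, U
  1-simplices (5): PR, RS, RT, SU, TU

so the chain groups are C_0 ≅ Z^6, C_1 ≅ Z^5.

Boundary ∂_1: C_1 → C_0 is given by ∂[p,q] = [q] − [p].
As a 6×5 matrix over Z this has rank 4, with invariant factors (1,1,1,1).

Computing H_k = (kernel of ∂_k) / (image of ∂_{k+1}):

  H_0: rank C_0 − rank ∂_1 = 6 − 4 = 2, and the invariant factors of ∂_1 are all 1, so H_0 = Z^2.
  H_1: rank ker ∂_1 − rank ∂_2 = (5 − 4) − 0 = 1, and there is no ∂_2, so H_1 = Z.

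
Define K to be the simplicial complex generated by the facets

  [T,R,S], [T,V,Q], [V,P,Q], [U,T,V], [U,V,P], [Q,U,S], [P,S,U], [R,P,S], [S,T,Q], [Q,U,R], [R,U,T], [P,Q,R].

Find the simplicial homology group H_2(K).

Fix the vertex order P < Q < R < S < T < U < V and write every simplex with vertices in increasing order. Then dim K = 2 and the simplices of K are:

  0-simplices (7): P, Q, R, S, T, U, V
  1-simplices (18): PQ, PR, PS, PU, PV, QR, QS, QT, QU, QV, RS, RT, RU, ST, SU, TU, TV, UV
  2-simplices (12): PQR, PQV, PRS, PSU, PUV, QRU, QST, QSU, QTV, RST, RTU, TUV

Hence C_0 ≅ Z^7, C_1 ≅ Z^18, C_2 ≅ Z^12.

Boundary ∂_1: C_1 → C_0 is given by ∂[p,q] = [q] − [p]. For instance
  ∂RS = S − R.
This gives a 7×18 integer matrix of rank 6; reducing to Smith normal form yields diagonal entries (1,1,1,1,1,1).

The boundary map ∂_2: C_2 → C_1 acts by ∂[p,q,r] = [q,r] − [p,r] + [p,q]. For instance
  ∂PRS = RS − PS + PR,
  ∂PSU = SU − PU + PS.
The 18×12 boundary matrix has rank 12 and Smith normal form diag(1,1,1,1,1,1,1,1,1,1,1,2).

From H_k ≅ ker(∂_k) / im(∂_{k+1}) we obtain:

  H_2: rank ker ∂_2 − rank ∂_3 = (12 − 12) − 0 = 0, and there is no ∂_3, so H_2 = 0.

(K is a triangulation of the real projective plane RP^2.)

H_2 ≅ 0.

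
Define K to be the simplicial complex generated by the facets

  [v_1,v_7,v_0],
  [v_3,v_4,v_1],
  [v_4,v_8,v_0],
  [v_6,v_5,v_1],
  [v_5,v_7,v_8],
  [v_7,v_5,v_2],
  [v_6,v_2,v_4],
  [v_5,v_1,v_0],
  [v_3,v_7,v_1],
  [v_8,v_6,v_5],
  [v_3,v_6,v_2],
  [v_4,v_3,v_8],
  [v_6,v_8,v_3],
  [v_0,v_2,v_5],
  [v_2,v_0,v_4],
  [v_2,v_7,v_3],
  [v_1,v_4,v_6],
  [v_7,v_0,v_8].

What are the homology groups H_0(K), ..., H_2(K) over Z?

We work with the vertex ordering v_0 < v_1 < v_2 < v_3 < v_4 < v_5 < v_6 < v_7 < v_8. The simplices of K, each written with vertices in increasing order, are:

  0-simplices (9): [v_0], [v_1], [v_2], [v_3], [v_4], [v_5], [v_6], [v_7], [v_8]
  1-simplices (27): (27 of them)
  2-simplices (18): (18 of them)

so the chain groups are C_0 ≅ Z^9, C_1 ≅ Z^27, C_2 ≅ Z^18.

∂_1: C_1 → C_0 is given by ∂[p,q] = [q] − [p]. For instance
  ∂[v_0,v_5] = [v_5] − [v_0].
The 9×27 boundary matrix has rank 8 and Smith normal form diag(1,1,1,1,1,1,1,1).

The boundary map ∂_2: C_2 → C_1 maps a triangle to the signed sum of its edges. For instance
  ∂[v_0,v_4,v_8] = [v_4,v_8] − [v_0,v_8] + [v_0,v_4],
  ∂[v_3,v_4,v_8] = [v_4,v_8] − [v_3,v_8] + [v_3,v_4].
The 27×18 boundary matrix has rank 18 and Smith normal form diag(1,1,1,1,1,1,1,1,1,1,1,1,1,1,1,1,1,2).

Reading off H_k = ker ∂_k / im ∂_{k+1}:

  H_0: rank C_0 − rank ∂_1 = 9 − 8 = 1, and the invariant factors of ∂_1 are all 1, so H_0 = Z.
  H_1: rank ker ∂_1 − rank ∂_2 = (27 − 8) − 18 = 1, and ∂_2 has invariant factor 2 > 1, so H_1 = Z ⊕ Z/2.
  H_2: rank ker ∂_2 − rank ∂_3 = (18 − 18) − 0 = 0, and there is no ∂_3, so H_2 = 0.

As a check, the Euler characteristic is 9 − 27 + 18 = 0, which agrees with 1 − 1 + 0 = 0.
(K is a triangulation of the Klein bottle.)

H_0 ≅ Z,  H_1 ≅ Z ⊕ Z/2,  H_2 = 0.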